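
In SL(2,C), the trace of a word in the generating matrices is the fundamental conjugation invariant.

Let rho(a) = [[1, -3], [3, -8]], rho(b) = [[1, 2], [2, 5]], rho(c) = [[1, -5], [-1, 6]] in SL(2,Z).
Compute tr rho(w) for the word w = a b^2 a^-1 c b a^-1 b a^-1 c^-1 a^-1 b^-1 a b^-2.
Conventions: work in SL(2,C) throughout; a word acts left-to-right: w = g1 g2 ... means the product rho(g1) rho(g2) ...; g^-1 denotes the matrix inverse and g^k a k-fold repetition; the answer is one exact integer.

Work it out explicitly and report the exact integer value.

85802259

rho(a) = [[1, -3], [3, -8]]
... * rho(b) = [[1, 2], [2, 5]]  ->  [[-5, -13], [-13, -34]]
... * rho(b) = [[1, 2], [2, 5]]  ->  [[-31, -75], [-81, -196]]
... * rho(a^-1) = [[-8, 3], [-3, 1]]  ->  [[473, -168], [1236, -439]]
... * rho(c) = [[1, -5], [-1, 6]]  ->  [[641, -3373], [1675, -8814]]
... * rho(b) = [[1, 2], [2, 5]]  ->  [[-6105, -15583], [-15953, -40720]]
... * rho(a^-1) = [[-8, 3], [-3, 1]]  ->  [[95589, -33898], [249784, -88579]]
... * rho(b) = [[1, 2], [2, 5]]  ->  [[27793, 21688], [72626, 56673]]
... * rho(a^-1) = [[-8, 3], [-3, 1]]  ->  [[-287408, 105067], [-751027, 274551]]
... * rho(c^-1) = [[6, 5], [1, 1]]  ->  [[-1619381, -1331973], [-4231611, -3480584]]
... * rho(a^-1) = [[-8, 3], [-3, 1]]  ->  [[16950967, -6190116], [44294640, -16175417]]
... * rho(b^-1) = [[5, -2], [-2, 1]]  ->  [[97135067, -40092050], [253824034, -104764697]]
... * rho(a) = [[1, -3], [3, -8]]  ->  [[-23141083, 29331199], [-60470057, 76645474]]
... * rho(b^-1) = [[5, -2], [-2, 1]]  ->  [[-174367813, 75613365], [-455641233, 197585588]]
... * rho(b^-1) = [[5, -2], [-2, 1]]  ->  [[-1023065795, 424348991], [-2673377341, 1108868054]]
tr = -1023065795 + 1108868054 = 85802259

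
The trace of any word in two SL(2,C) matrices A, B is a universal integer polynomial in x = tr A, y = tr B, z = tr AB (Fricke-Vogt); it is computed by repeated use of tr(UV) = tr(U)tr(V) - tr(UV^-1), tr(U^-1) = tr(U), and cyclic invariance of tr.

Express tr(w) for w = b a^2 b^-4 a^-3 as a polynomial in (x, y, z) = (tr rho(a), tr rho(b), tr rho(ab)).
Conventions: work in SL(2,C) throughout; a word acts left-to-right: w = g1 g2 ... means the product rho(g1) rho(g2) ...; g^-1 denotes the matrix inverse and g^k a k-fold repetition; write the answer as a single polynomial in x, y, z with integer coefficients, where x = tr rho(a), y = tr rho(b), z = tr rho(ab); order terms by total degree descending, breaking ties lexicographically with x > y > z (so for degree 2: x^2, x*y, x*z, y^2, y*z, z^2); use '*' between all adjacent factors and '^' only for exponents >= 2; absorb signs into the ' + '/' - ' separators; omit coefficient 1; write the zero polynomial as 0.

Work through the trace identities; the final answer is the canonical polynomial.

trace(a^2) = trace(a) trace(a) - trace(1) = x^2 - 2
so trace(a^2 b) = trace(a) trace(b a) - trace(b) = x*z - y
trace(a^2 b^-1) = trace(a^2) trace(b) - trace(a^2 b) = x^2*y - x*z - y
so trace(a b a^2) = trace(a) trace(a b a) - trace(a b) = x^2*z - x*y - z
so trace(b a b a) = trace(b a) trace(b a) - trace(1)   [split at repeated b] = z^2 - 2
trace(b a b) = trace(b) trace(a b) - trace(a) = y*z - x
trace(a b a^2 b) = trace(a) trace(b a b a) - trace(b a b) = x*z^2 - y*z - x
so trace(b^-1 a b a^2) = trace(a b a^2) trace(b) - trace(a b a^2 b) = x^2*y*z - x*y^2 - x*z^2 + x
reduce: trace(b a^2 b^-2 a) = trace(b^-1 a b a^2) trace(b) - trace(b^-1 a b a^2 b) = x^2*y^2*z - x*y^3 - x*y*z^2 - x^2*z + 2*x*y + z
trace(a^-1 b a^2 b^-2) = trace(b a^2 b^-2) trace(a) - trace(b a^2 b^-2 a) = -x^2*y^2*z + x^3*y + x*y^3 + x*y*z^2 - 3*x*y - z
trace(a^-1 b a^2 b^-1) = trace(b a^2 b^-1) trace(a) - trace(b a^2 b^-1 a) = -x^2*y*z + x^3 + x*y^2 + x*z^2 - 3*x
reduce: trace(b a^2 b^-3 a^-1) = trace(a^-1 b a^2 b^-2) trace(b) - trace(a^-1 b a^2 b^-1) = -x^2*y^3*z + x^3*y^2 + x*y^4 + x*y^2*z^2 + x^2*y*z - x^3 - 4*x*y^2 - x*z^2 - y*z + 3*x
trace(a^2 b^-2) = trace(a^2 b^-1) trace(b) - trace(a^2) = x^2*y^2 - x*y*z - x^2 - y^2 + 2
reduce: trace(b a^2 b^-3 a^-2) = trace(b a^2 b^-3 a^-1) trace(a) - trace(b a^2 b^-3) = -x^3*y^3*z + x^4*y^2 + x^2*y^4 + x^2*y^2*z^2 + x^3*y*z - x^4 - 5*x^2*y^2 - x^2*z^2 + 4*x^2 + y^2 - 2
reduce: trace(b^-2 a^-3 b a^2 b^-1) = trace(b a^2 b^-3 a^-2) trace(a) - trace(b a^2 b^-3 a^-1) = -x^4*y^3*z + x^5*y^2 + x^3*y^4 + x^3*y^2*z^2 + x^4*y*z + x^2*y^3*z - x^5 - 6*x^3*y^2 - x^3*z^2 - x*y^4 - x*y^2*z^2 - x^2*y*z + 5*x^3 + 5*x*y^2 + x*z^2 + y*z - 5*x
trace(a^-2 b a^2 b^-2) = trace(a^-1 b a^2 b^-2) trace(a) - trace(a^-1 b a^2 b^-2 a) = -x^3*y^2*z + x^4*y + x^2*y^3 + x^2*y*z^2 - 4*x^2*y + y
so trace(b^-2 a^-3 b a^2) = trace(a^-2 b a^2 b^-2) trace(a) - trace(a^-2 b a^2 b^-2 a) = -x^4*y^2*z + x^5*y + x^3*y^3 + x^3*y*z^2 + x^2*y^2*z - 5*x^3*y - x*y^3 - x*y*z^2 + 4*x*y + z
so trace(b a^2 b^-4 a^-3) = trace(b^-2 a^-3 b a^2 b^-1) trace(b) - trace(b^-2 a^-3 b a^2) = -x^4*y^4*z + x^5*y^3 + x^3*y^5 + x^3*y^3*z^2 + 2*x^4*y^2*z + x^2*y^4*z - 2*x^5*y - 7*x^3*y^3 - 2*x^3*y*z^2 - x*y^5 - x*y^3*z^2 - 2*x^2*y^2*z + 10*x^3*y + 6*x*y^3 + 2*x*y*z^2 + y^2*z - 9*x*y - z

-x^4*y^4*z + x^5*y^3 + x^3*y^5 + x^3*y^3*z^2 + 2*x^4*y^2*z + x^2*y^4*z - 2*x^5*y - 7*x^3*y^3 - 2*x^3*y*z^2 - x*y^5 - x*y^3*z^2 - 2*x^2*y^2*z + 10*x^3*y + 6*x*y^3 + 2*x*y*z^2 + y^2*z - 9*x*y - z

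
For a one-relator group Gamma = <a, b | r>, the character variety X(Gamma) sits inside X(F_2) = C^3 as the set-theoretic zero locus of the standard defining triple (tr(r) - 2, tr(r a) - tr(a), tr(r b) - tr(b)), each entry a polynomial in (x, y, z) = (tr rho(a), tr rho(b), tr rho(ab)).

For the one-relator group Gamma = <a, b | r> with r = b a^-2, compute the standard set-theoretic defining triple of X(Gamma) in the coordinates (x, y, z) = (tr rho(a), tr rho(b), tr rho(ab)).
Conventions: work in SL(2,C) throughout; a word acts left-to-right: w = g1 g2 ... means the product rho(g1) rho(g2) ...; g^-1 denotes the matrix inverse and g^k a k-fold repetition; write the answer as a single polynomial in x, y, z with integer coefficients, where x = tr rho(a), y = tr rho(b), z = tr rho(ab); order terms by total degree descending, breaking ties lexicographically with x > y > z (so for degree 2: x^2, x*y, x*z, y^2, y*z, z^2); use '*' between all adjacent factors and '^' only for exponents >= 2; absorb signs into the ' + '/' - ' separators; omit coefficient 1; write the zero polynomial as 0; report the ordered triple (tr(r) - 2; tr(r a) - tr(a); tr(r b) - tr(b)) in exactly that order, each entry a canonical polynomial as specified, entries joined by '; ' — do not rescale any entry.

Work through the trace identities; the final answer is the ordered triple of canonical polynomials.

tr(a^-1 b) = tr(b)*tr(a) - tr(b a)  (eliminate a^-1) = x*y - z
and tr(b a^-2) = tr(a^-1 b)*tr(a) - tr(a^-1 b a)  (eliminate a^-1) = x^2*y - x*z - y
tr(b^2) = tr(b)*tr(b) - tr(1)   [square of b] = y^2 - 2
tr(b^2 a) = tr(b)*tr(a b) - tr(a)   [square of b] = y*z - x
tr(a^-1 b^2) = tr(b^2)*tr(a) - tr(b^2 a)   [inverse elimination on a] = x*y^2 - y*z - x
and tr(b a^-2 b) = tr(a^-1 b^2)*tr(a) - tr(a^-1 b^2 a)   [inverse elimination on a] = x^2*y^2 - x*y*z - x^2 - y^2 + 2
assemble the triple (tr(r) - 2; tr(r a) - x; tr(r b) - y)

x^2*y - x*z - y - 2; x*y - x - z; x^2*y^2 - x*y*z - x^2 - y^2 - y + 2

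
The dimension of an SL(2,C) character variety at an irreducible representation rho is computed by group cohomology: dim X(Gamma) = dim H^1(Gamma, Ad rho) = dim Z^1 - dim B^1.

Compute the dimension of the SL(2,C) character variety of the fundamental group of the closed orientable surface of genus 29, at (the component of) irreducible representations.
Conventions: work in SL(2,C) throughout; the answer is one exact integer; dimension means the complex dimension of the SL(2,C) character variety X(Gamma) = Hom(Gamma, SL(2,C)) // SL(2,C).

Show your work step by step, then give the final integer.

Gamma = pi_1(Sigma_29) = < a_1, b_1, ..., a_29, b_29 | prod [a_i, b_i] > has 2g = 58 generators and 1 relator.
Before the relator condition, cocycle space has dim 3*58 = 174.
d_2 is surjective at irreducible rho (its cokernel H^2 is dual to H^0 = 0), so dim Z^1 = 174 - 3 = 171.
dim B^1 = 3 (coboundaries, injective at irreducible rho).
dim H^1 = 171 - 3 = 168 = dim X.

168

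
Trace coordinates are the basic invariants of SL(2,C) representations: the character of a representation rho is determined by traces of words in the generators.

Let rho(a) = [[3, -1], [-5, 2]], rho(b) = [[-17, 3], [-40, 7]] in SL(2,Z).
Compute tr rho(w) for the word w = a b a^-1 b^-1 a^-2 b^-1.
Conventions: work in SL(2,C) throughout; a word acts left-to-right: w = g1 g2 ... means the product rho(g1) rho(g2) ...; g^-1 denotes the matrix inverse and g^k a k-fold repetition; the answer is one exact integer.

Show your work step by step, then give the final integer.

rho(a) = [[3, -1], [-5, 2]]
... * rho(b) = [[-17, 3], [-40, 7]]  ->  [[-11, 2], [5, -1]]
... * rho(a^-1) = [[2, 1], [5, 3]]  ->  [[-12, -5], [5, 2]]
... * rho(b^-1) = [[7, -3], [40, -17]]  ->  [[-284, 121], [115, -49]]
... * rho(a^-1) = [[2, 1], [5, 3]]  ->  [[37, 79], [-15, -32]]
... * rho(a^-1) = [[2, 1], [5, 3]]  ->  [[469, 274], [-190, -111]]
... * rho(b^-1) = [[7, -3], [40, -17]]  ->  [[14243, -6065], [-5770, 2457]]
tr = 14243 + 2457 = 16700

16700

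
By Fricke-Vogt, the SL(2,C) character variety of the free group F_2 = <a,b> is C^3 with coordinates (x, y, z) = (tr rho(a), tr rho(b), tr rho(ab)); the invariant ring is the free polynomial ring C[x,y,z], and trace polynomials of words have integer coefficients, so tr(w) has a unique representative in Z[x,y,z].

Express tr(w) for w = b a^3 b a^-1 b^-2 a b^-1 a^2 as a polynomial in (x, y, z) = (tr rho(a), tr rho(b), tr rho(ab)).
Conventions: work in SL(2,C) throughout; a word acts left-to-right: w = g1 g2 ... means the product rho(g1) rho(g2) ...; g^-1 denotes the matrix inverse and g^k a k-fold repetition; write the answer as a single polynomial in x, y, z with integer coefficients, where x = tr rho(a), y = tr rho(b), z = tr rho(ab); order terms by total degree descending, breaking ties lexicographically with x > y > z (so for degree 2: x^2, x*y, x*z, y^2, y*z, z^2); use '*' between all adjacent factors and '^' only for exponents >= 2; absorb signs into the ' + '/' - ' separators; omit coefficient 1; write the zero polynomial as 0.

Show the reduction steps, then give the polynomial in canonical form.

-x^5*y^3*z^2 + x^6*y^2*z + 2*x^4*y^4*z + 2*x^4*y^2*z^3 - x^5*y^3 - x^5*y*z^2 - x^3*y^5 - 2*x^3*y^3*z^2 - x^3*y*z^4 - 3*x^4*y^2*z - x^2*y^2*z^3 + 3*x^3*y^3 + 4*x^3*y*z^2 + x*y^3*z^2 + x*y*z^4 - x^4*z - 2*x^2*y^2*z + 2*x^3*y + 2*x*y^3 - 2*x*y*z^2 + 3*x^2*z - 5*x*y - z

reduce: tr(a b a) = tr(a) * tr(b a) - tr(b)   [square of a] = x*z - y
tr(a^2 b a) = tr(a) * tr(a b a) - tr(a b)   [square of a] = x^2*z - x*y - z
reduce: tr(a b a^3) = tr(a) * tr(a^2 b a) - tr(a^2 b)   [square of a] = x^3*z - x^2*y - 2*x*z + y
tr(a^2 b a^3) = tr(a) * tr(a b a^3) - tr(a b a^2)   [square of a] = x^4*z - x^3*y - 3*x^2*z + 2*x*y + z
tr(b a b a) = tr(b a) * tr(b a) - tr(1)   [split at a repeated b] = z^2 - 2
tr(b a b) = tr(b) * tr(a b) - tr(a)   [square of b] = y*z - x
so tr(b a^2 b a) = tr(a) * tr(b a b a) - tr(b a b)   [square of a] = x*z^2 - y*z - x
so tr(b^2) = tr(b) * tr(b) - tr(1)   [square of b] = y^2 - 2
so tr(b a^2 b) = tr(a) * tr(b^2 a) - tr(b^2)   [square of a] = x*y*z - x^2 - y^2 + 2
tr(a b a^2 b a) = tr(a) * tr(b a^2 b a) - tr(b a^2 b)   [square of a] = x^2*z^2 - 2*x*y*z + y^2 - 2
tr(b a^3 b a^2) = tr(a) * tr(a b a^2 b a) - tr(a b a^2 b)   [square of a] = x^3*z^2 - 2*x^2*y*z + x*y^2 - x*z^2 + y*z - x
so tr(b a^3 b a) = tr(a) * tr(a b a b a) - tr(a b a b)   [square of a] = x^2*z^2 - x*y*z - x^2 - z^2 + 2
tr(a^3 b a^3 b) = tr(a) * tr(b a^3 b a^2) - tr(b a^3 b a)   [square of a] = x^4*z^2 - 2*x^3*y*z + x^2*y^2 - 2*x^2*z^2 + 2*x*y*z + z^2 - 2
tr(a^3 b a^3) = tr(a) * tr(a b a^4) - tr(a b a^3)   [square of a] = x^5*z - x^4*y - 4*x^3*z + 3*x^2*y + 3*x*z - y
so tr(a^2 b a^3 b^2 a) = tr(b) * tr(a^3 b a^3 b) - tr(a^3 b a^3)   [square of b] = x^4*y*z^2 - x^5*z - 2*x^3*y^2*z + x^4*y + x^2*y^3 - 2*x^2*y*z^2 + 4*x^3*z + 2*x*y^2*z - 3*x^2*y + y*z^2 - 3*x*z - y
reduce: tr(b a b a b a) = tr(a b a b) * tr(a b) - tr(b a)   [split at a repeated a] = z^3 - 3*z
reduce: tr(b a b a b) = tr(b) * tr(a b a b) - tr(a b a)   [square of b] = y*z^2 - x*z - y
reduce: tr(b a b a^2 b a) = tr(a) * tr(b a b a b a) - tr(b a b a b)   [square of a] = x*z^3 - y*z^2 - 2*x*z + y
tr(b a b a^2 b) = tr(b) * tr(a b a^2 b) - tr(a b a^2)   [square of b] = x*y*z^2 - x^2*z - y^2*z + z
reduce: tr(a b a b a^2 b a) = tr(a) * tr(b a b a^2 b a) - tr(b a b a^2 b)   [square of a] = x^2*z^3 - 2*x*y*z^2 - x^2*z + y^2*z + x*y - z
so tr(a b a^2 b a^3 b) = tr(a) * tr(a b a b a^2 b a) - tr(a b a b a^2 b)   [square of a] = x^3*z^3 - 2*x^2*y*z^2 - x^3*z + x*y^2*z - x*z^3 + x^2*y + y*z^2 + x*z - y
reduce: tr(a b a^2 b a^3) = tr(a) * tr(a b a^2 b a^2) - tr(a b a^2 b a)   [square of a] = x^4*z^2 - 2*x^3*y*z + x^2*y^2 - 2*x^2*z^2 + 3*x*y*z - x^2 - y^2 + 2
reduce: tr(a^2 b a^3 b^2 a b) = tr(b) * tr(a b a^2 b a^3 b) - tr(a b a^2 b a^3)   [square of b] = x^3*y*z^3 - x^4*z^2 - 2*x^2*y^2*z^2 + x^3*y*z + x*y^3*z - x*y*z^3 + 2*x^2*z^2 + y^2*z^2 - 2*x*y*z + x^2 - 2
tr(b a b^-1 a^2 b a^3 b) = tr(a^2 b a^3 b^2 a) * tr(b) - tr(a^2 b a^3 b^2 a b)   [inverse elimination on b] = x^4*y^2*z^2 - x^5*y*z - 2*x^3*y^3*z - x^3*y*z^3 + x^4*y^2 + x^4*z^2 + x^2*y^4 + 3*x^3*y*z + x*y^3*z + x*y*z^3 - 3*x^2*y^2 - 2*x^2*z^2 - x*y*z - x^2 - y^2 + 2
tr(a b a b a^3 b a) = tr(a) * tr(b a^2 b a b a^2) - tr(b a^2 b a b a)   [square of a] = x^3*z^3 - 2*x^2*y*z^2 - x^3*z + x*y^2*z - x*z^3 + x^2*y + y*z^2 + x*z - y
so tr(a b a b a^3 b) = tr(a) * tr(a b a b a b a) - tr(a b a b a b)   [square of a] = x^2*z^3 - x*y*z^2 - 2*x^2*z - z^3 + x*y + 3*z
so tr(a^2 b a^3 b a b a) = tr(a) * tr(a b a b a^3 b a) - tr(a b a b a^3 b)   [square of a] = x^4*z^3 - 2*x^3*y*z^2 - x^4*z + x^2*y^2*z - 2*x^2*z^3 + x^3*y + 2*x*y*z^2 + 3*x^2*z + z^3 - 2*x*y - 3*z
tr(b a b a b a b a) = tr(a b) * tr(a b a b a b) - tr(a^-1 b^-1 a^-1 b^-1)   [split at a repeated a] = z^4 - 4*z^2 + 2
reduce: tr(b a b a b a b) = tr(b) * tr(a b a b a b) - tr(a b a b a)   [square of b] = y*z^3 - x*z^2 - 2*y*z + x
tr(b a b a b a^2 b a) = tr(a) * tr(b a b a b a b a) - tr(b a b a b a b)   [square of a] = x*z^4 - y*z^3 - 3*x*z^2 + 2*y*z + x
so tr(b^2 a b a b) = tr(b) * tr(b a b a b) - tr(b a b a)   [square of b] = y^2*z^2 - x*y*z - y^2 - z^2 + 2
reduce: tr(b a b a b a^2 b) = tr(a) * tr(b^2 a b a b a) - tr(b^2 a b a b)   [square of a] = x*y*z^3 - x^2*z^2 - y^2*z^2 - x*y*z + x^2 + y^2 + z^2 - 2
so tr(b a b a b a^2 b a^2) = tr(a) * tr(b a b a b a^2 b a) - tr(b a b a b a^2 b)   [square of a] = x^2*z^4 - 2*x*y*z^3 - 2*x^2*z^2 + y^2*z^2 + 3*x*y*z - y^2 - z^2 + 2
tr(a^2 b a^3 b a b a b) = tr(a) * tr(b a b a b a^2 b a^2) - tr(b a b a b a^2 b a)   [square of a] = x^3*z^4 - 2*x^2*y*z^3 - 2*x^3*z^2 + x*y^2*z^2 - x*z^4 + 3*x^2*y*z + y*z^3 - x*y^2 + 2*x*z^2 - 2*y*z + x
so tr(b a b^-1 a^2 b a^3 b a) = tr(a^2 b a^3 b a b a) * tr(b) - tr(a^2 b a^3 b a b a b)   [inverse elimination on b] = x^4*y*z^3 - 2*x^3*y^2*z^2 - x^3*z^4 - x^4*y*z + x^2*y^3*z + x^3*y^2 + 2*x^3*z^2 + x*y^2*z^2 + x*z^4 - x*y^2 - 2*x*z^2 - y*z - x
tr(a b^-1 a^2 b a^3 b a^-1 b) = tr(b a b^-1 a^2 b a^3 b) * tr(a) - tr(b a b^-1 a^2 b a^3 b a)   [inverse elimination on a] = x^5*y^2*z^2 - x^6*y*z - 2*x^4*y^3*z - 2*x^4*y*z^3 + x^5*y^2 + x^5*z^2 + x^3*y^4 + 2*x^3*y^2*z^2 + x^3*z^4 + 4*x^4*y*z + x^2*y*z^3 - 4*x^3*y^2 - 4*x^3*z^2 - x*y^2*z^2 - x*z^4 - x^2*y*z - x^3 + 2*x*z^2 + y*z + 3*x
tr(b^-1 a b^-1 a^2 b a^3 b a^-1) = tr(a b^-1 a^2 b a^3 b a^-1) * tr(b) - tr(a b^-1 a^2 b a^3 b a^-1 b)   [inverse elimination on b] = -x^5*y^2*z^2 + x^6*y*z + 2*x^4*y^3*z + 2*x^4*y*z^3 - x^5*y^2 - x^5*z^2 - x^3*y^4 - 2*x^3*y^2*z^2 - x^3*z^4 - 3*x^4*y*z - x^2*y*z^3 + 3*x^3*y^2 + 4*x^3*z^2 + x*y^2*z^2 + x*z^4 - 2*x^2*y*z + x^3 + 2*x*y^2 - 2*x*z^2 - 3*x
so tr(b a^3 b a^-1 b^-2 a b^-1 a^2) = tr(b^-1 a b^-1 a^2 b a^3 b a^-1) * tr(b) - tr(b^-1 a b^-1 a^2 b a^3 b a^-1 b)   [inverse elimination on b] = -x^5*y^3*z^2 + x^6*y^2*z + 2*x^4*y^4*z + 2*x^4*y^2*z^3 - x^5*y^3 - x^5*y*z^2 - x^3*y^5 - 2*x^3*y^3*z^2 - x^3*y*z^4 - 3*x^4*y^2*z - x^2*y^2*z^3 + 3*x^3*y^3 + 4*x^3*y*z^2 + x*y^3*z^2 + x*y*z^4 - x^4*z - 2*x^2*y^2*z + 2*x^3*y + 2*x*y^3 - 2*x*y*z^2 + 3*x^2*z - 5*x*y - z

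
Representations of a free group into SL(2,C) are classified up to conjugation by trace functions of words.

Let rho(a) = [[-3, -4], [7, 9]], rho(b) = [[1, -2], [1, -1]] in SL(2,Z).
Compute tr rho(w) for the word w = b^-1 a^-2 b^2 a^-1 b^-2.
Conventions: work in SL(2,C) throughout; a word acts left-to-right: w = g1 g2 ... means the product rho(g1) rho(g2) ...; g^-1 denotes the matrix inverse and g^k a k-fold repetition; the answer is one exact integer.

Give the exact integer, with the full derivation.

rho(b^-1) = [[-1, 2], [-1, 1]]
... * rho(a^-1) = [[9, 4], [-7, -3]]  ->  [[-23, -10], [-16, -7]]
... * rho(a^-1) = [[9, 4], [-7, -3]]  ->  [[-137, -62], [-95, -43]]
... * rho(b) = [[1, -2], [1, -1]]  ->  [[-199, 336], [-138, 233]]
... * rho(b) = [[1, -2], [1, -1]]  ->  [[137, 62], [95, 43]]
... * rho(a^-1) = [[9, 4], [-7, -3]]  ->  [[799, 362], [554, 251]]
... * rho(b^-1) = [[-1, 2], [-1, 1]]  ->  [[-1161, 1960], [-805, 1359]]
... * rho(b^-1) = [[-1, 2], [-1, 1]]  ->  [[-799, -362], [-554, -251]]
tr = -799 + -251 = -1050

-1050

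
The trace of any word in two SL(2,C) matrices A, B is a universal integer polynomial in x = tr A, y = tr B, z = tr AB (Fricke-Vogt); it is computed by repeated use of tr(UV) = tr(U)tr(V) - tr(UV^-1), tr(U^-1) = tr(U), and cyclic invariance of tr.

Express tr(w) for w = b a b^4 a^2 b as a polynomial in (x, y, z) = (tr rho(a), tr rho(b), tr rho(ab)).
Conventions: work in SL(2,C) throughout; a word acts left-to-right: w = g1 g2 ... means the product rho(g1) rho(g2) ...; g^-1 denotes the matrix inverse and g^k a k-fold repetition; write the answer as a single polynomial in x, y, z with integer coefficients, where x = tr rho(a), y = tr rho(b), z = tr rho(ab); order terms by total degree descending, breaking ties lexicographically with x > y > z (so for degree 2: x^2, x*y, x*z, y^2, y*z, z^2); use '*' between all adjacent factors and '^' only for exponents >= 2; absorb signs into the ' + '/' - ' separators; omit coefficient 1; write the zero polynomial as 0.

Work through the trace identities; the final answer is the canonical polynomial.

tr(a b a b) = tr(a b) * tr(a b) - tr(1)  (split on a) = z^2 - 2
tr(a b a) = tr(a) * tr(b a) - tr(b)  (reduce the a square) = x*z - y
tr(a b^2 a b) = tr(b) * tr(a b a b) - tr(a b a)  (reduce the b square) = y*z^2 - x*z - y
tr(a^2) = tr(a) * tr(a) - tr(1)  (reduce the a square) = x^2 - 2
tr(a b^2 a) = tr(b) * tr(a^2 b) - tr(a^2)  (reduce the b square) = x*y*z - x^2 - y^2 + 2
tr(b a b^2 a b) = tr(b) * tr(a b^2 a b) - tr(a b^2 a)  (reduce the b square) = y^2*z^2 - 2*x*y*z + x^2 - 2
tr(b^2 a b^2 a b) = tr(b) * tr(b a b^2 a b) - tr(b a b^2 a)  (reduce the b square) = y^3*z^2 - 2*x*y^2*z + x^2*y - y*z^2 + x*z - y
tr(b^2 a b^4 a) = tr(b) * tr(b^2 a b^2 a b) - tr(b^2 a b^2 a)  (reduce the b square) = y^4*z^2 - 2*x*y^3*z + x^2*y^2 - 2*y^2*z^2 + 3*x*y*z - x^2 - y^2 + 2
tr(a b^2) = tr(b) * tr(a b) - tr(a)  (reduce the b square) = y*z - x
tr(b a b^2) = tr(b) * tr(a b^2) - tr(a b)  (reduce the b square) = y^2*z - x*y - z
tr(b^2 a b^2) = tr(b) * tr(b a b^2) - tr(b a b)  (reduce the b square) = y^3*z - x*y^2 - 2*y*z + x
tr(b^4 a b) = tr(b) * tr(b^2 a b^2) - tr(b^2 a b)  (reduce the b square) = y^4*z - x*y^3 - 3*y^2*z + 2*x*y + z
tr(b^2 a b^4) = tr(b) * tr(b^4 a b) - tr(b^4 a)  (reduce the b square) = y^5*z - x*y^4 - 4*y^3*z + 3*x*y^2 + 3*y*z - x
tr(b a b^4 a^2 b) = tr(a) * tr(b^2 a b^4 a) - tr(b^2 a b^4)  (reduce the a square) = x*y^4*z^2 - 2*x^2*y^3*z - y^5*z + x^3*y^2 + x*y^4 - 2*x*y^2*z^2 + 3*x^2*y*z + 4*y^3*z - x^3 - 4*x*y^2 - 3*y*z + 3*x

x*y^4*z^2 - 2*x^2*y^3*z - y^5*z + x^3*y^2 + x*y^4 - 2*x*y^2*z^2 + 3*x^2*y*z + 4*y^3*z - x^3 - 4*x*y^2 - 3*y*z + 3*x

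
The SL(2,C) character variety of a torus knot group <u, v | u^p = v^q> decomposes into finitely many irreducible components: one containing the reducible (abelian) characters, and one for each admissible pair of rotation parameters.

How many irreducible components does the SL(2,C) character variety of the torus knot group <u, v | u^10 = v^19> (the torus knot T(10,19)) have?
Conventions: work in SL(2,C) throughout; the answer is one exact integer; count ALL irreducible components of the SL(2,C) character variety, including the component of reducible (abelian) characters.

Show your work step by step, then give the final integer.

82

Gamma = < u, v | u^10 = v^19 > (torus knot T(10,19)); the central element u^10 = v^19 acts as +I or -I in any irreducible SL(2,C) representation.
On an irreducible component, tr(u) is locked at 2*cos(pi*alpha/10) for some alpha in 1..9, and tr(v) at 2*cos(pi*beta/19) for some beta in 1..18.
Consistency of u^10 = (-1)^alpha I with v^19 = (-1)^beta I forces alpha = beta (mod 2).
count pairs: odd alpha (5 choices) x odd beta (9), plus even alpha (4) x even beta (9): 5*9 + 4*9 = 81.
Total: 81 irreducible-character components + 1 reducible (abelian) component = 82.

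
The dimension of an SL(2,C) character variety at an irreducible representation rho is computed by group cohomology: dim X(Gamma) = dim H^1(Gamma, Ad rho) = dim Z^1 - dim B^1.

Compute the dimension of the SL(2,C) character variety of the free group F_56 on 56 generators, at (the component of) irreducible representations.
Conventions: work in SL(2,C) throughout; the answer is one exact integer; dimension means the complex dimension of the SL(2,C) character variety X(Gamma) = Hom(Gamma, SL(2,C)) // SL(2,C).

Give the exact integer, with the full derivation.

165

The free group F_56: 56 generators, no relators.
A cocycle picks one sl_2 vector per generator freely, giving dim Z^1 = 3*56 = 168.
Irreducibility makes the coboundary map sl_2 -> Z^1 injective (trivial centralizer), so dim B^1 = 3.
Therefore dim X = 168 - 3 = 165.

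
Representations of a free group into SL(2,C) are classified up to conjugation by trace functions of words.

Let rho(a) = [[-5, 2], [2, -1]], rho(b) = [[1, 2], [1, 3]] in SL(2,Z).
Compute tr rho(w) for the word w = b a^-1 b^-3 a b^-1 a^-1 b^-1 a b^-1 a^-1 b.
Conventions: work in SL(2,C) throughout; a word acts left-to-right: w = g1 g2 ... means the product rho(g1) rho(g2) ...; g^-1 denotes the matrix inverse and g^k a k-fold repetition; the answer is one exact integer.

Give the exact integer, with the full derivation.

rho(b) = [[1, 2], [1, 3]]
... * rho(a^-1) = [[-1, -2], [-2, -5]]  ->  [[-5, -12], [-7, -17]]
... * rho(b^-1) = [[3, -2], [-1, 1]]  ->  [[-3, -2], [-4, -3]]
... * rho(b^-1) = [[3, -2], [-1, 1]]  ->  [[-7, 4], [-9, 5]]
... * rho(b^-1) = [[3, -2], [-1, 1]]  ->  [[-25, 18], [-32, 23]]
... * rho(a) = [[-5, 2], [2, -1]]  ->  [[161, -68], [206, -87]]
... * rho(b^-1) = [[3, -2], [-1, 1]]  ->  [[551, -390], [705, -499]]
... * rho(a^-1) = [[-1, -2], [-2, -5]]  ->  [[229, 848], [293, 1085]]
... * rho(b^-1) = [[3, -2], [-1, 1]]  ->  [[-161, 390], [-206, 499]]
... * rho(a) = [[-5, 2], [2, -1]]  ->  [[1585, -712], [2028, -911]]
... * rho(b^-1) = [[3, -2], [-1, 1]]  ->  [[5467, -3882], [6995, -4967]]
... * rho(a^-1) = [[-1, -2], [-2, -5]]  ->  [[2297, 8476], [2939, 10845]]
... * rho(b) = [[1, 2], [1, 3]]  ->  [[10773, 30022], [13784, 38413]]
tr = 10773 + 38413 = 49186

49186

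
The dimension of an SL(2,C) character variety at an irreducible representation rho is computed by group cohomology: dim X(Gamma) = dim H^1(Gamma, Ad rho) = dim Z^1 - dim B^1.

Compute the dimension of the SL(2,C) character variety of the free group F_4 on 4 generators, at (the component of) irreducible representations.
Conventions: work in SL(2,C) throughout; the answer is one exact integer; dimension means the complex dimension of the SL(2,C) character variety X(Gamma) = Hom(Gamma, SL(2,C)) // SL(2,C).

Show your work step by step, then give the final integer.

Gamma = F_4 has 4 generators and no relators.
Z^1(Gamma, Ad rho) = (sl_2)^4: a cocycle is a free choice of one sl_2 vector per generator, so dim Z^1 = 3*4 = 12.
dim B^1 = 3: the coboundary map is injective because an irreducible image has centralizer 0 in sl_2.
dim H^1 = 12 - 3 = 9, which is dim X.

9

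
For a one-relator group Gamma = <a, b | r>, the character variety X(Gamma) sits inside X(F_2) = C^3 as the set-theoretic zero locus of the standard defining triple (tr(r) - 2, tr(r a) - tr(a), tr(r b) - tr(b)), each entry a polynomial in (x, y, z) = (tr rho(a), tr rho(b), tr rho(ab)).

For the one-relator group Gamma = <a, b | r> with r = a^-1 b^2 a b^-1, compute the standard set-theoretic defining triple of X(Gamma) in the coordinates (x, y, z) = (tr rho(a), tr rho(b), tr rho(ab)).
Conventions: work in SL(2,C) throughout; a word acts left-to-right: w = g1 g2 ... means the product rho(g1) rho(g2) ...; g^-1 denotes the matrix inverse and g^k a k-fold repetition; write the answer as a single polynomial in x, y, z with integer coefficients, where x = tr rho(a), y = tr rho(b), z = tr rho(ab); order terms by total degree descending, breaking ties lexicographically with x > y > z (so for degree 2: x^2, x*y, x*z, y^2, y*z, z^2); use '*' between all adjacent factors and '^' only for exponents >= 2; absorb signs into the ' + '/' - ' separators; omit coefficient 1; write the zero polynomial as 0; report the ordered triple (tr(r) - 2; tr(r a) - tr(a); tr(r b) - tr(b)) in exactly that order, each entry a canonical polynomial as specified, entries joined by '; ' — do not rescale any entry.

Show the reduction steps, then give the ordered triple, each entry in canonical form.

tr(b^2 a) = tr(b) tr(a b) - tr(a) = y*z - x
tr(b^2) = tr(b) tr(b) - tr(1) = y^2 - 2
tr(a b^2 a) = tr(a) tr(b^2 a) - tr(b^2) = x*y*z - x^2 - y^2 + 2
tr(a b a b) = tr(b a) tr(b a) - tr(1) = z^2 - 2
tr(a b a) = tr(a) tr(b a) - tr(b) = x*z - y
tr(a b^2 a b) = tr(b) tr(a b a b) - tr(a b a) = y*z^2 - x*z - y
tr(b^2 a b^-1 a) = tr(a b^2 a) tr(b) - tr(a b^2 a b) = x*y^2*z - x^2*y - y^3 - y*z^2 + x*z + 3*y
tr(a^-1 b^2 a b^-1) = tr(b^2 a b^-1) tr(a) - tr(b^2 a b^-1 a) = -x*y^2*z + x^2*y + y^3 + y*z^2 - 3*y
assemble the triple (tr(r) - 2; tr(r a) - x; tr(r b) - y)

-x*y^2*z + x^2*y + y^3 + y*z^2 - 3*y - 2; -x + z; y^2 - y - 2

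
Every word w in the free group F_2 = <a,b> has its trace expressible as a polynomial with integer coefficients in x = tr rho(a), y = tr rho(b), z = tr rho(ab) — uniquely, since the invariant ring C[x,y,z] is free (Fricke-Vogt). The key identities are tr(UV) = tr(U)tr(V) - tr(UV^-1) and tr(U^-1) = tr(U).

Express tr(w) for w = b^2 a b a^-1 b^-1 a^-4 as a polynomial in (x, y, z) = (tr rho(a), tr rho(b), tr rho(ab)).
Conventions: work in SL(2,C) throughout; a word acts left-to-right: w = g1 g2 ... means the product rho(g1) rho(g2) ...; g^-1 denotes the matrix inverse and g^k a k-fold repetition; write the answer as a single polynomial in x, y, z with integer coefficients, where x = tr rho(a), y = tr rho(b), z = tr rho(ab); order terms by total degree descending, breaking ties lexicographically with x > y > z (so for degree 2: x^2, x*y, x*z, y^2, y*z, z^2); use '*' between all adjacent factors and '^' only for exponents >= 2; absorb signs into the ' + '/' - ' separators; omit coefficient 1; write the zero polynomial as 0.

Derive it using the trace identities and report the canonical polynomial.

apply: tr(b a b) = tr(b) * tr(a b) - tr(a)  (reduce the b square) = y*z - x
use: tr(b^2 a b) = tr(b) * tr(b a b) - tr(b a)  (reduce the b square) = y^2*z - x*y - z
tr(a b a b) = tr(b a) * tr(b a) - tr(1)  (split on b) = z^2 - 2
tr(a b a) = tr(a) * tr(b a) - tr(b)  (reduce the a square) = x*z - y
tr(b^2 a b a) = tr(b) * tr(a b a b) - tr(a b a)  (reduce the b square) = y*z^2 - x*z - y
tr(b^2 a b a^-1) = tr(b^2 a b) * tr(a) - tr(b^2 a b a)  (eliminate a^-1) = x*y^2*z - x^2*y - y*z^2 + y
apply: tr(a^-1 b^2 a b a^-1) = tr(b^2 a b a^-1) * tr(a) - tr(b^2 a b)  (eliminate a^-1) = x^2*y^2*z - x^3*y - x*y*z^2 - y^2*z + 2*x*y + z
tr(a^-2 b^2 a b a^-1) = tr(a^-1 b^2 a b a^-1) * tr(a) - tr(a^-1 b^2 a b)  (eliminate a^-1) = x^3*y^2*z - x^4*y - x^2*y*z^2 - 2*x*y^2*z + 3*x^2*y + y*z^2 + x*z - y
use: tr(a^-2 b^2 a b a^-2) = tr(a^-2 b^2 a b a^-1) * tr(a) - tr(a^-2 b^2 a b)  (eliminate a^-1) = x^4*y^2*z - x^5*y - x^3*y*z^2 - 3*x^2*y^2*z + 4*x^3*y + 2*x*y*z^2 + x^2*z + y^2*z - 3*x*y - z
apply: tr(a^-4 b^2 a b a^-1) = tr(a^-2 b^2 a b a^-2) * tr(a) - tr(a^-2 b^2 a b a^-1)  (eliminate a^-1) = x^5*y^2*z - x^6*y - x^4*y*z^2 - 4*x^3*y^2*z + 5*x^4*y + 3*x^2*y*z^2 + x^3*z + 3*x*y^2*z - 6*x^2*y - y*z^2 - 2*x*z + y
use: tr(b^2 a b^2) = tr(b) * tr(b a b^2) - tr(b a b)  (reduce the b square) = y^3*z - x*y^2 - 2*y*z + x
use: tr(a^2) = tr(a) * tr(a) - tr(1)  (reduce the a square) = x^2 - 2
use: tr(a b^2 a) = tr(b) * tr(a^2 b) - tr(a^2)  (reduce the b square) = x*y*z - x^2 - y^2 + 2
apply: tr(b^2 a b^2 a) = tr(b) * tr(a b^2 a b) - tr(a b^2 a)  (reduce the b square) = y^2*z^2 - 2*x*y*z + x^2 - 2
apply: tr(a^-1 b^2 a b^2) = tr(b^2 a b^2) * tr(a) - tr(b^2 a b^2 a)  (eliminate a^-1) = x*y^3*z - x^2*y^2 - y^2*z^2 + 2
use: tr(b^2 a b^2 a^-2) = tr(a^-1 b^2 a b^2) * tr(a) - tr(a^-1 b^2 a b^2 a)  (eliminate a^-1) = x^2*y^3*z - x^3*y^2 - x*y^2*z^2 - y^3*z + x*y^2 + 2*y*z + x
tr(b a^-3 b^2 a b) = tr(b^2 a b^2 a^-2) * tr(a) - tr(b^2 a b^2 a^-1)  (eliminate a^-1) = x^3*y^3*z - x^4*y^2 - x^2*y^2*z^2 - 2*x*y^3*z + 2*x^2*y^2 + y^2*z^2 + 2*x*y*z + x^2 - 2
tr(b^2 a b a b) = tr(b) * tr(a b a b^2) - tr(a b a b)  (reduce the b square) = y^2*z^2 - x*y*z - y^2 - z^2 + 2
apply: tr(a b a b a b) = tr(b a b a) * tr(b a) - tr(a b)  (split on b) = z^3 - 3*z
apply: tr(a b a b a) = tr(a) * tr(b a b a) - tr(b a b)  (reduce the a square) = x*z^2 - y*z - x
tr(b^2 a b a b a) = tr(b) * tr(a b a b a b) - tr(a b a b a)  (reduce the b square) = y*z^3 - x*z^2 - 2*y*z + x
apply: tr(a^-1 b^2 a b a b) = tr(b^2 a b a b) * tr(a) - tr(b^2 a b a b a)  (eliminate a^-1) = x*y^2*z^2 - x^2*y*z - y*z^3 - x*y^2 + 2*y*z + x
use: tr(b^2 a b a b a^-2) = tr(a^-1 b^2 a b a b) * tr(a) - tr(a^-1 b^2 a b a b a)  (eliminate a^-1) = x^2*y^2*z^2 - x^3*y*z - x*y*z^3 - x^2*y^2 - y^2*z^2 + 3*x*y*z + x^2 + y^2 + z^2 - 2
apply: tr(b a^-3 b^2 a b a) = tr(b^2 a b a b a^-2) * tr(a) - tr(b^2 a b a b a^-1)  (eliminate a^-1) = x^3*y^2*z^2 - x^4*y*z - x^2*y*z^3 - x^3*y^2 - 2*x*y^2*z^2 + 4*x^2*y*z + y*z^3 + x^3 + 2*x*y^2 + x*z^2 - 2*y*z - 3*x
tr(a^-2 b^2 a b a^-1 b a^-1) = tr(b a^-3 b^2 a b) * tr(a) - tr(b a^-3 b^2 a b a)  (eliminate a^-1) = x^4*y^3*z - x^5*y^2 - 2*x^3*y^2*z^2 + x^4*y*z - 2*x^2*y^3*z + x^2*y*z^3 + 3*x^3*y^2 + 3*x*y^2*z^2 - 2*x^2*y*z - y*z^3 - 2*x*y^2 - x*z^2 + 2*y*z + x
tr(b^2 a b a^-1 b) = tr(b^3 a b) * tr(a) - tr(b^3 a b a)  (eliminate a^-1) = x*y^3*z - x^2*y^2 - y^2*z^2 - x*y*z + x^2 + y^2 + z^2 - 2
use: tr(b^2 a b a^-1 b a) = tr(b a b^2 a b) * tr(a) - tr(b a b^2 a b a)  (eliminate a^-1) = x*y^2*z^2 - 2*x^2*y*z - y*z^3 + x^3 + x*z^2 + 2*y*z - 3*x
tr(a^-1 b^2 a b a^-1 b) = tr(b^2 a b a^-1 b) * tr(a) - tr(b^2 a b a^-1 b a)  (eliminate a^-1) = x^2*y^3*z - x^3*y^2 - 2*x*y^2*z^2 + x^2*y*z + y*z^3 + x*y^2 - 2*y*z + x
tr(a^-2 b^2 a b a^-1 b) = tr(a^-1 b^2 a b a^-1 b) * tr(a) - tr(a^-1 b^2 a b a^-1 b a)  (eliminate a^-1) = x^3*y^3*z - x^4*y^2 - 2*x^2*y^2*z^2 + x^3*y*z - x*y^3*z + x*y*z^3 + 2*x^2*y^2 + y^2*z^2 - x*y*z - y^2 - z^2 + 2
apply: tr(a^-4 b^2 a b a^-1 b) = tr(a^-2 b^2 a b a^-1 b a^-1) * tr(a) - tr(a^-2 b^2 a b a^-1 b)  (eliminate a^-1) = x^5*y^3*z - x^6*y^2 - 2*x^4*y^2*z^2 + x^5*y*z - 3*x^3*y^3*z + x^3*y*z^3 + 4*x^4*y^2 + 5*x^2*y^2*z^2 - 3*x^3*y*z + x*y^3*z - 2*x*y*z^3 - 4*x^2*y^2 - x^2*z^2 - y^2*z^2 + 3*x*y*z + x^2 + y^2 + z^2 - 2
tr(b^2 a b a^-1 b^-1 a^-4) = tr(a^-4 b^2 a b a^-1) * tr(b) - tr(a^-4 b^2 a b a^-1 b)  (eliminate b^-1) = x^4*y^2*z^2 - x^5*y*z - x^3*y^3*z - x^3*y*z^3 + x^4*y^2 - 2*x^2*y^2*z^2 + 4*x^3*y*z + 2*x*y^3*z + 2*x*y*z^3 - 2*x^2*y^2 + x^2*z^2 - 5*x*y*z - x^2 - z^2 + 2

x^4*y^2*z^2 - x^5*y*z - x^3*y^3*z - x^3*y*z^3 + x^4*y^2 - 2*x^2*y^2*z^2 + 4*x^3*y*z + 2*x*y^3*z + 2*x*y*z^3 - 2*x^2*y^2 + x^2*z^2 - 5*x*y*z - x^2 - z^2 + 2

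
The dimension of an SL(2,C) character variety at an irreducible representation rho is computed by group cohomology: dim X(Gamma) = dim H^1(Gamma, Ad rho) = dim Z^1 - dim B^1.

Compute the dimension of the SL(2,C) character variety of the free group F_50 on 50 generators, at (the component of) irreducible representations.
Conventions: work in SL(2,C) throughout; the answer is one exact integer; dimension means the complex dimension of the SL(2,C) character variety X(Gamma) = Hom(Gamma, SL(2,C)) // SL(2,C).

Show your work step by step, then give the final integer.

147

The free group F_50: 50 generators, no relators.
A cocycle picks one sl_2 vector per generator freely, giving dim Z^1 = 3*50 = 150.
At an irreducible rho the centralizer of the image in sl_2 is 0, so the coboundary map sl_2 -> Z^1 is injective: dim B^1 = 3.
dim X = dim H^1 = dim Z^1 - dim B^1 = 150 - 3 = 147.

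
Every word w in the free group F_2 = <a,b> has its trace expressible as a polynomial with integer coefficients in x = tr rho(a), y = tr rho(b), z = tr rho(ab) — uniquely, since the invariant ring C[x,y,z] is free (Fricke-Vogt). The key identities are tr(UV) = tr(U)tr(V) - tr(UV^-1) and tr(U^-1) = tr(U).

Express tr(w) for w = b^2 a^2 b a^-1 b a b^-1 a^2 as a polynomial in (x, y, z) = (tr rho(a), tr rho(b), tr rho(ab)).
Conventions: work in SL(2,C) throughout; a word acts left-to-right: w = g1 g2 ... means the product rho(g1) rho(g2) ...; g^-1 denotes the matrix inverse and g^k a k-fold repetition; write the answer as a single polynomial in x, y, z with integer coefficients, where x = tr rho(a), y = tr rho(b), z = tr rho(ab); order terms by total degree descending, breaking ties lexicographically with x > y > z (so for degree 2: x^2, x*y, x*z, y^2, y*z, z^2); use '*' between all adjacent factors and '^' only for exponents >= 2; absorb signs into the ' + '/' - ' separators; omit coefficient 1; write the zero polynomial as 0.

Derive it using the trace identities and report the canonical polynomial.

apply: tr(b a b a) = tr(a b)*tr(a b) - tr(1)   [split at repeated a] = z^2 - 2
use: tr(b a b) = tr(b)*tr(a b) - tr(a) = y*z - x
apply: tr(b a^2 b a) = tr(a)*tr(b a b a) - tr(b a b) = x*z^2 - y*z - x
apply: tr(a^2 b) = tr(a)*tr(b a) - tr(b) = x*z - y
tr(a^2) = tr(a)*tr(a) - tr(1) = x^2 - 2
use: tr(b a^2 b) = tr(b)*tr(a^2 b) - tr(a^2) = x*y*z - x^2 - y^2 + 2
tr(a^2 b a^2 b) = tr(a)*tr(b a^2 b a) - tr(b a^2 b) = x^2*z^2 - 2*x*y*z + y^2 - 2
tr(a^2 b a) = tr(a)*tr(a b a) - tr(a b) = x^2*z - x*y - z
apply: tr(a^2 b a^2) = tr(a)*tr(a^2 b a) - tr(a^2 b) = x^3*z - x^2*y - 2*x*z + y
tr(a^2 b^2 a^2 b) = tr(b)*tr(a^2 b a^2 b) - tr(a^2 b a^2) = x^2*y*z^2 - x^3*z - 2*x*y^2*z + x^2*y + y^3 + 2*x*z - 3*y
tr(a^3) = tr(a)*tr(a^2) - tr(a) = x^3 - 3*x
apply: tr(a^4) = tr(a)*tr(a^3) - tr(a^2) = x^4 - 4*x^2 + 2
use: tr(a^2 b^2 a^2) = tr(b)*tr(a^4 b) - tr(a^4) = x^3*y*z - x^4 - x^2*y^2 - 2*x*y*z + 4*x^2 + y^2 - 2
use: tr(a b^2 a^2 b^2 a) = tr(b)*tr(a^2 b^2 a^2 b) - tr(a^2 b^2 a^2) = x^2*y^2*z^2 - 2*x^3*y*z - 2*x*y^3*z + x^4 + 2*x^2*y^2 + y^4 + 4*x*y*z - 4*x^2 - 4*y^2 + 2
tr(a b^2 a b) = tr(b)*tr(a b a b) - tr(a b a) = y*z^2 - x*z - y
use: tr(b^2 a b^2 a) = tr(b)*tr(a b^2 a b) - tr(a b^2 a) = y^2*z^2 - 2*x*y*z + x^2 - 2
tr(b a b^2) = tr(b)*tr(a b^2) - tr(a b) = y^2*z - x*y - z
use: tr(b^2 a b^2) = tr(b)*tr(b a b^2) - tr(b a b) = y^3*z - x*y^2 - 2*y*z + x
tr(a b^2 a^2 b^2) = tr(a)*tr(b^2 a b^2 a) - tr(b^2 a b^2) = x*y^2*z^2 - 2*x^2*y*z - y^3*z + x^3 + x*y^2 + 2*y*z - 3*x
tr(a^2 b^2 a^2 b^2 a) = tr(a)*tr(a b^2 a^2 b^2 a) - tr(a b^2 a^2 b^2) = x^3*y^2*z^2 - 2*x^4*y*z - 2*x^2*y^3*z + x^5 + 2*x^3*y^2 + x*y^4 - x*y^2*z^2 + 6*x^2*y*z + y^3*z - 5*x^3 - 5*x*y^2 - 2*y*z + 5*x
tr(b a b a b a) = tr(b a)*tr(b a b a) - tr(b^-1 a^-1)   [split at repeated b] = z^3 - 3*z
apply: tr(a b a b a^2 b) = tr(a)*tr(b a b a b a) - tr(b a b a b) = x*z^3 - y*z^2 - 2*x*z + y
use: tr(a b a b a^2) = tr(a)*tr(a b a b a) - tr(a b a b) = x^2*z^2 - x*y*z - x^2 - z^2 + 2
use: tr(a b a^2 b^2 a b) = tr(b)*tr(a b a b a^2 b) - tr(a b a b a^2) = x*y*z^3 - x^2*z^2 - y^2*z^2 - x*y*z + x^2 + y^2 + z^2 - 2
tr(b^2 a b a^2 b^2 a) = tr(b)*tr(a b a^2 b^2 a b) - tr(a b a^2 b^2 a) = x*y^2*z^3 - 2*x^2*y*z^2 - y^3*z^2 + x^3*z + x*y^2*z + y*z^2 - 2*x*z + y
tr(b^2 a b a b) = tr(b)*tr(a b a b^2) - tr(a b a b) = y^2*z^2 - x*y*z - y^2 - z^2 + 2
apply: tr(b^4 a b a) = tr(b)*tr(b^2 a b a b) - tr(b^2 a b a) = y^3*z^2 - x*y^2*z - y^3 - 2*y*z^2 + x*z + 3*y
tr(b^4 a b) = tr(b)*tr(b a b^3) - tr(b a b^2) = y^4*z - x*y^3 - 3*y^2*z + 2*x*y + z
apply: tr(b^2 a b a^2 b^2) = tr(a)*tr(b^4 a b a) - tr(b^4 a b) = x*y^3*z^2 - x^2*y^2*z - y^4*z - 2*x*y*z^2 + x^2*z + 3*y^2*z + x*y - z
apply: tr(a^2 b^2 a^2 b^2 a b) = tr(a)*tr(b^2 a b a^2 b^2 a) - tr(b^2 a b a^2 b^2) = x^2*y^2*z^3 - 2*x^3*y*z^2 - 2*x*y^3*z^2 + x^4*z + 2*x^2*y^2*z + y^4*z + 3*x*y*z^2 - 3*x^2*z - 3*y^2*z + z
use: tr(b a b^-1 a^2 b^2 a^2 b) = tr(a^2 b^2 a^2 b^2 a)*tr(b) - tr(a^2 b^2 a^2 b^2 a b) = x^3*y^3*z^2 - 2*x^4*y^2*z - 2*x^2*y^4*z - x^2*y^2*z^3 + x^5*y + 2*x^3*y^3 + 2*x^3*y*z^2 + x*y^5 + x*y^3*z^2 - x^4*z + 4*x^2*y^2*z - 5*x^3*y - 5*x*y^3 - 3*x*y*z^2 + 3*x^2*z + y^2*z + 5*x*y - z
use: tr(b a b a b^2 a) = tr(b)*tr(a b a b a b) - tr(a b a b a) = y*z^3 - x*z^2 - 2*y*z + x
tr(b^2 a^2 b a b a) = tr(a)*tr(b a b a b^2 a) - tr(b a b a b^2) = x*y*z^3 - x^2*z^2 - y^2*z^2 - x*y*z + x^2 + y^2 + z^2 - 2
apply: tr(b^2 a^2 b a b) = tr(a)*tr(b a b^3 a) - tr(b a b^3) = x*y^2*z^2 - x^2*y*z - y^3*z - x*z^2 + 2*y*z + x
tr(b^2 a^2 b a b a^2) = tr(a)*tr(b^2 a^2 b a b a) - tr(b^2 a^2 b a b) = x^2*y*z^3 - x^3*z^2 - 2*x*y^2*z^2 + y^3*z + x^3 + x*y^2 + 2*x*z^2 - 2*y*z - 3*x
apply: tr(a^2 b^2 a^2 b a b a) = tr(a)*tr(b^2 a^2 b a b a^2) - tr(b^2 a^2 b a b a) = x^3*y*z^3 - x^4*z^2 - 2*x^2*y^2*z^2 + x*y^3*z - x*y*z^3 + x^4 + x^2*y^2 + 3*x^2*z^2 + y^2*z^2 - x*y*z - 4*x^2 - y^2 - z^2 + 2
tr(b a b a b a b a) = tr(a b)*tr(a b a b a b) - tr(a^-1 b^-1 a^-1 b^-1)   [split at repeated a] = z^4 - 4*z^2 + 2
apply: tr(b a^2 b a b a b a) = tr(a)*tr(b a b a b a b a) - tr(b a b a b a b) = x*z^4 - y*z^3 - 3*x*z^2 + 2*y*z + x
tr(a^2 b a b a b a^2 b) = tr(a)*tr(b a^2 b a b a b a) - tr(b a^2 b a b a b) = x^2*z^4 - 2*x*y*z^3 - 2*x^2*z^2 + y^2*z^2 + 3*x*y*z - y^2 - z^2 + 2
use: tr(a b a b a b a^2) = tr(a)*tr(a b a b a b a) - tr(a b a b a b) = x^2*z^3 - x*y*z^2 - 2*x^2*z - z^3 + x*y + 3*z
tr(a^2 b a b a b a^2) = tr(a)*tr(a b a b a b a^2) - tr(a b a b a b a) = x^3*z^3 - x^2*y*z^2 - 2*x^3*z - 2*x*z^3 + x^2*y + y*z^2 + 5*x*z - y
apply: tr(a^2 b^2 a^2 b a b a b) = tr(b)*tr(a^2 b a b a b a^2 b) - tr(a^2 b a b a b a^2) = x^2*y*z^4 - x^3*z^3 - 2*x*y^2*z^3 - x^2*y*z^2 + y^3*z^2 + 2*x^3*z + 3*x*y^2*z + 2*x*z^3 - x^2*y - y^3 - 2*y*z^2 - 5*x*z + 3*y
use: tr(b a b^-1 a^2 b^2 a^2 b a) = tr(a^2 b^2 a^2 b a b a)*tr(b) - tr(a^2 b^2 a^2 b a b a b) = x^3*y^2*z^3 - x^4*y*z^2 - 2*x^2*y^3*z^2 - x^2*y*z^4 + x^3*z^3 + x*y^4*z + x*y^2*z^3 + x^4*y + x^2*y^3 + 4*x^2*y*z^2 - 2*x^3*z - 4*x*y^2*z - 2*x*z^3 - 3*x^2*y + y*z^2 + 5*x*z - y
use: tr(b^2 a^2 b a^-1 b a b^-1 a^2) = tr(b a b^-1 a^2 b^2 a^2 b)*tr(a) - tr(b a b^-1 a^2 b^2 a^2 b a) = x^4*y^3*z^2 - 2*x^5*y^2*z - 2*x^3*y^4*z - 2*x^3*y^2*z^3 + x^6*y + 2*x^4*y^3 + 3*x^4*y*z^2 + x^2*y^5 + 3*x^2*y^3*z^2 + x^2*y*z^4 - x^5*z + 4*x^3*y^2*z - x^3*z^3 - x*y^4*z - x*y^2*z^3 - 6*x^4*y - 6*x^2*y^3 - 7*x^2*y*z^2 + 5*x^3*z + 5*x*y^2*z + 2*x*z^3 + 8*x^2*y - y*z^2 - 6*x*z + y

x^4*y^3*z^2 - 2*x^5*y^2*z - 2*x^3*y^4*z - 2*x^3*y^2*z^3 + x^6*y + 2*x^4*y^3 + 3*x^4*y*z^2 + x^2*y^5 + 3*x^2*y^3*z^2 + x^2*y*z^4 - x^5*z + 4*x^3*y^2*z - x^3*z^3 - x*y^4*z - x*y^2*z^3 - 6*x^4*y - 6*x^2*y^3 - 7*x^2*y*z^2 + 5*x^3*z + 5*x*y^2*z + 2*x*z^3 + 8*x^2*y - y*z^2 - 6*x*z + y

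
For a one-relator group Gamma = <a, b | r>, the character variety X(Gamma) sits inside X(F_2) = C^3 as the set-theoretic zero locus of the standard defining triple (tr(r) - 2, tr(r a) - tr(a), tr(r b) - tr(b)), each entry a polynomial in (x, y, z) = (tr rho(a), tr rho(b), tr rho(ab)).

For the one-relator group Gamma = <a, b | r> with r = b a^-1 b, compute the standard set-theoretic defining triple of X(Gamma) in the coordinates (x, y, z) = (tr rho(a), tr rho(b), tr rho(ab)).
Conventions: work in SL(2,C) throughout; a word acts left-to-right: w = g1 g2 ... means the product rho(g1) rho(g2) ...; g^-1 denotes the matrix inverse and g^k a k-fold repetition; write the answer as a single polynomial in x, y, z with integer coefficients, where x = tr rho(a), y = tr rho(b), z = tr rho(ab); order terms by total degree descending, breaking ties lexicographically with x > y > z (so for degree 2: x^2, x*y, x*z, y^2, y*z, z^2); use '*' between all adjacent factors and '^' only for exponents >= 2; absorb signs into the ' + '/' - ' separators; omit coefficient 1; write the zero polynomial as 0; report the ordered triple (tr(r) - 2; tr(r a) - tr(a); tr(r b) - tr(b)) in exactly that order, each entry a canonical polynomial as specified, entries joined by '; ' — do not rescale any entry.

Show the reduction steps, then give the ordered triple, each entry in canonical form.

x*y^2 - y*z - x - 2; x*y*z - x^2 - z^2 - x + 2; x*y^3 - y^2*z - 2*x*y - y + z

trace(b^2) = trace(b) trace(b) - trace(1) = y^2 - 2
and trace(b^2 a) = trace(b) trace(a b) - trace(a) = y*z - x
and trace(b a^-1 b) = trace(b^2) trace(a) - trace(b^2 a) = x*y^2 - y*z - x
trace(b a b a) = trace(b a) trace(b a) - trace(1)  (split on b) = z^2 - 2
next, trace(b a^-1 b a) = trace(b a b) trace(a) - trace(b a b a)  (eliminate a^-1) = x*y*z - x^2 - z^2 + 2
trace(b^3) = trace(b) trace(b^2) - trace(b) = y^3 - 3*y
and trace(b^3 a) = trace(b) trace(a b^2) - trace(a b) = y^2*z - x*y - z
and trace(b a^-1 b^2) = trace(b^3) trace(a) - trace(b^3 a) = x*y^3 - y^2*z - 2*x*y + z
assemble the triple (trace(r) - 2; trace(r a) - x; trace(r b) - y)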